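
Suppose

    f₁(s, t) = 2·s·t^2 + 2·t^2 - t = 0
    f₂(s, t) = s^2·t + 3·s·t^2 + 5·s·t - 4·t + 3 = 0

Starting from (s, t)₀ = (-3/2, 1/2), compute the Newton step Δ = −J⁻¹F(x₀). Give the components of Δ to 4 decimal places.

(1.4259, -0.0185)

At (-3/2, 1/2): F = (-0.7500, -2.7500).
Jacobian J = [[2·t^2, 4·s·t + 4·t - 1], [2·s·t + 3·t^2 + 5·t, s^2 + 6·s·t + 5·s - 4]].
At the point, J = [[0.5000, -2.0000], [1.7500, -13.7500]] (det J = -3.3750).
Solving J·Δ = −F gives Δ = (1.4259, -0.0185).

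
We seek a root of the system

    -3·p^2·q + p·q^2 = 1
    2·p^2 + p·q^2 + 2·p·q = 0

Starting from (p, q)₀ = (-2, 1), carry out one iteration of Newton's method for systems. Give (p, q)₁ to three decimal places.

At (-2, 1): F = (-15.000, 2.000).
Jacobian J = [[-6·p·q + q^2, -3·p^2 + 2·p·q], [4·p + q^2 + 2·q, 2·p·q + 2·p]].
At the point, J = [[13.000, -16.000], [-5.000, -8.000]] (det J = -184.000).
Solving J·Δ = −F gives Δ = (0.826, -0.266).
Then the next iterate is (p, q)₁ = (-1.174, 0.734).

(-1.174, 0.734)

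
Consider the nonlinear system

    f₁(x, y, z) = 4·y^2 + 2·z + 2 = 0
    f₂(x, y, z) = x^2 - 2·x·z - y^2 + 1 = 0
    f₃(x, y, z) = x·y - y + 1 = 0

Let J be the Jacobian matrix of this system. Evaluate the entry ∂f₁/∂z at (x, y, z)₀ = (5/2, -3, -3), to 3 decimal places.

∂f₁/∂z = 2.
At (5/2, -3, -3) this is 2.000.

2.000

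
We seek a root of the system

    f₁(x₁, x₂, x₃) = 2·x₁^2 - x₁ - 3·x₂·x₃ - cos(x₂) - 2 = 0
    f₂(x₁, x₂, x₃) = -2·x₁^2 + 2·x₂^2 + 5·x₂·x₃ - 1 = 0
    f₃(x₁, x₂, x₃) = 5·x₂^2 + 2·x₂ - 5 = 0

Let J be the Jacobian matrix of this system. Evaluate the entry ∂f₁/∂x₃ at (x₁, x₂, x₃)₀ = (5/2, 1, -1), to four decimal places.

-3.0000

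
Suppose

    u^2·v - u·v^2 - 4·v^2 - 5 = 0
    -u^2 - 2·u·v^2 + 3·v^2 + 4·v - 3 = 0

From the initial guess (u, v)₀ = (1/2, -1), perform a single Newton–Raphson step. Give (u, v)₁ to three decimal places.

(-1.250, -0.324)

At (1/2, -1): F = (-9.750, -5.250).
Jacobian J = [[2·u·v - v^2, u^2 - 2·u·v - 8·v], [-2·u - 2·v^2, -4·u·v + 6·v + 4]].
At the point, J = [[-2.000, 9.250], [-3.000, 0.000]] (det J = 27.750).
Solving J·Δ = −F gives Δ = (-1.750, 0.676).
Then the next iterate is (u, v)₁ = (-1.250, -0.324).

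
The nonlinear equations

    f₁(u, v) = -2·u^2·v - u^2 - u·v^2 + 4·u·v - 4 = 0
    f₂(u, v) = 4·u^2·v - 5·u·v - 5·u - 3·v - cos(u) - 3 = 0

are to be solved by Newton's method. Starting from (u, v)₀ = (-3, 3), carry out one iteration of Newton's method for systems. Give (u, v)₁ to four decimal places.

(-1.3267, 2.9414)

At (-3, 3): F = (-76.0000, 156.989992).
Jacobian J = [[-4·u·v - 2·u - v^2 + 4·v, -2·u^2 - 2·u·v + 4·u], [8·u·v - 5·v + sin(u) - 5, 4·u^2 - 5·u - 3]].
At the point, J = [[45.0000, -12.0000], [-92.141120, 48.0000]] (det J = 1054.306560).
Solving J·Δ = −F gives Δ = (1.6733, -0.0586).
Then the next iterate is (u, v)₁ = (-1.3267, 2.9414).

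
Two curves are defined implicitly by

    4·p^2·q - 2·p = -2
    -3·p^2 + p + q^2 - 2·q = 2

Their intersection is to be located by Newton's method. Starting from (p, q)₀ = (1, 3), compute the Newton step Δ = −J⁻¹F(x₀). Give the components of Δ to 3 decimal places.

(-0.481, -0.352)

At (1, 3): F = (12.000, -1.000).
Jacobian J = [[8·p·q - 2, 4·p^2], [-6·p + 1, 2·q - 2]].
At the point, J = [[22.000, 4.000], [-5.000, 4.000]] (det J = 108.000).
Solving J·Δ = −F gives Δ = (-0.481, -0.352).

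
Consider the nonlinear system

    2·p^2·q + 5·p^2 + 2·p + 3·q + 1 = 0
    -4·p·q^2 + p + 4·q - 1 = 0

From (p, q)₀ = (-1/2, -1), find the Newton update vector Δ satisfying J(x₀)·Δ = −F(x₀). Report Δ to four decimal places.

At (-1/2, -1): F = (-2.2500, -3.5000).
Jacobian J = [[4·p·q + 10·p + 2, 2·p^2 + 3], [-4·q^2 + 1, -8·p·q + 4]].
At the point, J = [[-1.0000, 3.5000], [-3.0000, 0.0000]] (det J = 10.5000).
Solving J·Δ = −F gives Δ = (-1.1667, 0.3095).

(-1.1667, 0.3095)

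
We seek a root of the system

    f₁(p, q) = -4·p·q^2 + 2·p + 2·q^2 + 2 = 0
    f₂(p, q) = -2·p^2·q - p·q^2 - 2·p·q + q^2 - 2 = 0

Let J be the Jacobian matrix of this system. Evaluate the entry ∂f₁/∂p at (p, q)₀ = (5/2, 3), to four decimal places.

-34.0000

∂f₁/∂p = -4·q^2 + 2.
At (5/2, 3) this is -34.0000.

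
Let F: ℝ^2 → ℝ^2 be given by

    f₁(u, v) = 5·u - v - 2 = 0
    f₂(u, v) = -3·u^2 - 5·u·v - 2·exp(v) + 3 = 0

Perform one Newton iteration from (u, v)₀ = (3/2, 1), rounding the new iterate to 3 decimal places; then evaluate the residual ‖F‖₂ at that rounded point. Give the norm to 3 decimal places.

At (3/2, 1): F = (4.500, -16.68656).
Jacobian J = [[5, -1], [-6·u - 5·v, -5·u - 2·exp(v)]].
At the point, J = [[5.000, -1.000], [-14.000, -12.93656]] (det J = -78.68282).
Solving J·Δ = −F gives Δ = (-0.952, -0.260).
Then the next iterate is (u, v)₁ = (0.548, 0.740).
Re-evaluating at (0.548, 0.740): F = (0.000, -4.12038), so ‖F‖₂ = 4.120.

4.120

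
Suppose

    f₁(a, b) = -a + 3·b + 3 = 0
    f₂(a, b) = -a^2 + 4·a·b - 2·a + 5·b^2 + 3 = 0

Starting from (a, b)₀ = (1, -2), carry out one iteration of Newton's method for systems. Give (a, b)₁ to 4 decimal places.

At (1, -2): F = (-4.0000, 12.0000).
Jacobian J = [[-1, 3], [-2·a + 4·b - 2, 4·a + 10·b]].
At the point, J = [[-1.0000, 3.0000], [-12.0000, -16.0000]] (det J = 52.0000).
Solving J·Δ = −F gives Δ = (-0.5385, 1.1538).
Then the next iterate is (a, b)₁ = (0.4615, -0.8462).

(0.4615, -0.8462)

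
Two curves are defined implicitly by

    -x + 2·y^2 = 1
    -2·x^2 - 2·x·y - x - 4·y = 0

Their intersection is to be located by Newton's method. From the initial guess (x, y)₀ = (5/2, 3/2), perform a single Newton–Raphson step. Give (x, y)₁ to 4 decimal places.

(0.7581, 1.0430)

At (5/2, 3/2): F = (1.0000, -28.5000).
Jacobian J = [[-1, 4·y], [-4·x - 2·y - 1, -2·x - 4]].
At the point, J = [[-1.0000, 6.0000], [-14.0000, -9.0000]] (det J = 93.0000).
Solving J·Δ = −F gives Δ = (-1.7419, -0.4570).
Then the next iterate is (x, y)₁ = (0.7581, 1.0430).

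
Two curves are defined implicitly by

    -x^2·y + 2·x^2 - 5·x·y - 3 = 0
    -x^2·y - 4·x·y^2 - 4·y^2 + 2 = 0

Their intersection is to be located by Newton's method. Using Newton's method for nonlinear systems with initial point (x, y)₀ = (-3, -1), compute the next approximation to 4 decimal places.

(-2.1195, -0.5922)

At (-3, -1): F = (9.0000, 19.0000).
Jacobian J = [[-2·x·y + 4·x - 5·y, -x^2 - 5·x], [-2·x·y - 4·y^2, -x^2 - 8·x·y - 8·y]].
At the point, J = [[-13.0000, 6.0000], [-10.0000, -25.0000]] (det J = 385.0000).
Solving J·Δ = −F gives Δ = (0.8805, 0.4078).
Then the next iterate is (x, y)₁ = (-2.1195, -0.5922).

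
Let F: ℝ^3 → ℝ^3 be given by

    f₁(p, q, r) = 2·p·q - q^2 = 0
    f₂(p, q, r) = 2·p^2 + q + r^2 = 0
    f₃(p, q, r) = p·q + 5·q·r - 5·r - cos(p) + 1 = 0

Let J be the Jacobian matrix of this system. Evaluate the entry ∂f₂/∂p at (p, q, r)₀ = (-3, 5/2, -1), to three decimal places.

-12.000

∂f₂/∂p = 4·p.
At (-3, 5/2, -1) this is -12.000.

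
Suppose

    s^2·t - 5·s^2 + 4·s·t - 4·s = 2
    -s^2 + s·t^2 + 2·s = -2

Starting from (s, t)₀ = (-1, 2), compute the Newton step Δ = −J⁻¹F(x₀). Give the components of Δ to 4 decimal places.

At (-1, 2): F = (-9.0000, -5.0000).
Jacobian J = [[2·s·t - 10·s + 4·t - 4, s^2 + 4·s], [-2·s + t^2 + 2, 2·s·t]].
At the point, J = [[10.0000, -3.0000], [8.0000, -4.0000]] (det J = -16.0000).
Solving J·Δ = −F gives Δ = (1.3125, 1.3750).

(1.3125, 1.3750)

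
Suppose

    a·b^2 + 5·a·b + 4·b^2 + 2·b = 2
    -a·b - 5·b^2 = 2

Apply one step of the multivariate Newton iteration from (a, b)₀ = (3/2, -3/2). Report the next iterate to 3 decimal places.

At (3/2, -3/2): F = (-3.875, -11.000).
Jacobian J = [[b^2 + 5·b, 2·a·b + 5·a + 8·b + 2], [-b, -a - 10·b]].
At the point, J = [[-5.250, -7.000], [1.500, 13.500]] (det J = -60.375).
Solving J·Δ = −F gives Δ = (-2.142, 1.053).
Then the next iterate is (a, b)₁ = (-0.642, -0.447).

(-0.642, -0.447)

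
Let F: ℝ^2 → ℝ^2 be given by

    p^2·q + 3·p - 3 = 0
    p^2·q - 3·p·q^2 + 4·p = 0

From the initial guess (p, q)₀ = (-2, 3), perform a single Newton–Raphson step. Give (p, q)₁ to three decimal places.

(-2.509, 1.105)

At (-2, 3): F = (3.000, 58.000).
Jacobian J = [[2·p·q + 3, p^2], [2·p·q - 3·q^2 + 4, p^2 - 6·p·q]].
At the point, J = [[-9.000, 4.000], [-35.000, 40.000]] (det J = -220.000).
Solving J·Δ = −F gives Δ = (-0.509, -1.895).
Then the next iterate is (p, q)₁ = (-2.509, 1.105).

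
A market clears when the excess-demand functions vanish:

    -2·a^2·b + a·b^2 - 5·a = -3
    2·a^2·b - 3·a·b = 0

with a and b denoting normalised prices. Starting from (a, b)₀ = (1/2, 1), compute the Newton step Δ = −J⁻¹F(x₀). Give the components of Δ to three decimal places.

At (1/2, 1): F = (0.500, -1.000).
Jacobian J = [[-4·a·b + b^2 - 5, -2·a^2 + 2·a·b], [4·a·b - 3·b, 2·a^2 - 3·a]].
At the point, J = [[-6.000, 0.500], [-1.000, -1.000]] (det J = 6.500).
Solving J·Δ = −F gives Δ = (0.000, -1.000).

(0.000, -1.000)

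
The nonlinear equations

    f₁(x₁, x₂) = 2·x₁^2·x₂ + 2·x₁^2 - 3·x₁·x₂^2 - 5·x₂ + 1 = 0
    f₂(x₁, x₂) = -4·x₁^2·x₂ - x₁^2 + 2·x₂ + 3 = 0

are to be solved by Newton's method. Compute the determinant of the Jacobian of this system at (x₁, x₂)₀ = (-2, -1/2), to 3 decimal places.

54.500

J = [[4·x₁·x₂ + 4·x₁ - 3·x₂^2, 2·x₁^2 - 6·x₁·x₂ - 5], [-8·x₁·x₂ - 2·x₁, -4·x₁^2 + 2]].
At the point, J = [[-4.750, -3.000], [-4.000, -14.000]].
det J = 54.500.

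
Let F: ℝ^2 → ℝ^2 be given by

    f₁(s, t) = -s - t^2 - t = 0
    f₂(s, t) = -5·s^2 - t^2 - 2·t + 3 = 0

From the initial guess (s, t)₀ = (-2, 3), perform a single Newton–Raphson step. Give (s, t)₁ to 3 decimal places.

(-1.027, 1.432)

At (-2, 3): F = (-10.000, -32.000).
Jacobian J = [[-1, -2·t - 1], [-10·s, -2·t - 2]].
At the point, J = [[-1.000, -7.000], [20.000, -8.000]] (det J = 148.000).
Solving J·Δ = −F gives Δ = (0.973, -1.568).
Then the next iterate is (s, t)₁ = (-1.027, 1.432).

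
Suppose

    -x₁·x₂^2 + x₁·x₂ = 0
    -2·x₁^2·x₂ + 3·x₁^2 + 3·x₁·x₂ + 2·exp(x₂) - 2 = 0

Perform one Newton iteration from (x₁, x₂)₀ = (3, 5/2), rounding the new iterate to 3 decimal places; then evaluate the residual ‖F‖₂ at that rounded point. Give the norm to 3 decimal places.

32.592

At (3, 5/2): F = (-11.250, 26.86499).
Jacobian J = [[-x₂^2 + x₂, -2·x₁·x₂ + x₁], [-4·x₁·x₂ + 6·x₁ + 3·x₂, -2·x₁^2 + 3·x₁ + 2·exp(x₂)]].
At the point, J = [[-3.750, -12.000], [-4.500, 15.36499]] (det J = -111.61870).
Solving J·Δ = −F gives Δ = (1.340, -1.356).
Then the next iterate is (x₁, x₂)₁ = (4.340, 1.144).
Re-evaluating at (4.340, 1.144): F = (-0.71495, 32.58443), so ‖F‖₂ = 32.592.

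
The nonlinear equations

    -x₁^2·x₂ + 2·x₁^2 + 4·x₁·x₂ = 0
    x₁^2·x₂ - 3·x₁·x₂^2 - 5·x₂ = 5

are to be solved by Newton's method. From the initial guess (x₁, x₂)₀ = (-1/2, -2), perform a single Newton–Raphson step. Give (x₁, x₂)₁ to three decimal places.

At (-1/2, -2): F = (5.000, 10.500).
Jacobian J = [[-2·x₁·x₂ + 4·x₁ + 4·x₂, -x₁^2 + 4·x₁], [2·x₁·x₂ - 3·x₂^2, x₁^2 - 6·x₁·x₂ - 5]].
At the point, J = [[-12.000, -2.250], [-10.000, -10.750]] (det J = 106.500).
Solving J·Δ = −F gives Δ = (0.283, 0.714).
Then the next iterate is (x₁, x₂)₁ = (-0.217, -1.286).

(-0.217, -1.286)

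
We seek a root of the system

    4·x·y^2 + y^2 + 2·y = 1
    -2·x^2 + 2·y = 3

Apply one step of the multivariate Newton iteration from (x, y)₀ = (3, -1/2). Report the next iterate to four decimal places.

At (3, -1/2): F = (1.2500, -22.0000).
Jacobian J = [[4·y^2, 8·x·y + 2·y + 2], [-4·x, 2]].
At the point, J = [[1.0000, -11.0000], [-12.0000, 2.0000]] (det J = -130.0000).
Solving J·Δ = −F gives Δ = (-1.8423, -0.0538).
Then the next iterate is (x, y)₁ = (1.1577, -0.5538).

(1.1577, -0.5538)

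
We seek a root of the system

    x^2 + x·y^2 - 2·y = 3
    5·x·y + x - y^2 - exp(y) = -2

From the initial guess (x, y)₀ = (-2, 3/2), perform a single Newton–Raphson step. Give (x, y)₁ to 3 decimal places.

(-1.389, 0.554)

At (-2, 3/2): F = (-6.500, -21.73169).
Jacobian J = [[2·x + y^2, 2·x·y - 2], [5·y + 1, 5·x - 2·y - exp(y)]].
At the point, J = [[-1.750, -8.000], [8.500, -17.48169]] (det J = 98.59296).
Solving J·Δ = −F gives Δ = (0.611, -0.946).
Then the next iterate is (x, y)₁ = (-1.389, 0.554).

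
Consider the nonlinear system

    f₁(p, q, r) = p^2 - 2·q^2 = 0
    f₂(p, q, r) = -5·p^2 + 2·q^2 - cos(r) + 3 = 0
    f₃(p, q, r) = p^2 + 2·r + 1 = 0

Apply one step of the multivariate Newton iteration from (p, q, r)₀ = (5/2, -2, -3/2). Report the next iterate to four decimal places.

At (5/2, -2, -3/2): F = (-1.7500, -20.320737, 4.2500).
Jacobian J = [[2·p, -4·q, 0], [-10·p, 4·q, sin(r)], [2·p, 0, 2]].
At the point, J = [[5.0000, 8.0000, 0.0000], [-25.0000, -8.0000, -0.997495], [5.0000, 0.0000, 2.0000]] (det J = 280.100201).
Solving J·Δ = −F gives Δ = (-1.1397, 0.9310, 0.7241).
Then the next iterate is (p, q, r)₁ = (1.3603, -1.0690, -0.7759).

(1.3603, -1.0690, -0.7759)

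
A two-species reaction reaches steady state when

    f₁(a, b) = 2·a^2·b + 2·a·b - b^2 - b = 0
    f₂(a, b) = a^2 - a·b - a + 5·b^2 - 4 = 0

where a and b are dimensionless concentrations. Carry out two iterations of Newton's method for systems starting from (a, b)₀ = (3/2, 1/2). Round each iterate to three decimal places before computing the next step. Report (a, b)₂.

(-2.447, 1.390)

At (3/2, 1/2): F = (3.000, -2.750).
Jacobian J = [[4·a·b + 2·b, 2·a^2 + 2·a - 2·b - 1], [2·a - b - 1, -a + 10·b]].
At the point, J = [[4.000, 5.500], [1.500, 3.500]] (det J = 5.750).
Solving J·Δ = −F gives Δ = (-4.457, 2.696).
Then the next iterate is (a, b)₁ = (-2.957, 3.196).
Round to (-2.957, 3.196) and repeat: F = (23.57912, 68.22350), J = [[-31.41029, 4.18170], [-10.110, 34.917]].
Δ = (0.510, -1.806), so (a, b)₂ = (-2.447, 1.390).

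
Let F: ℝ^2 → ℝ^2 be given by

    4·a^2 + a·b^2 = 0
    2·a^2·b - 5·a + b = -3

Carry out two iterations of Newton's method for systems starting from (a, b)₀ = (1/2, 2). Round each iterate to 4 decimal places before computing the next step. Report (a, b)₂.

At (1/2, 2): F = (3.0000, 3.5000).
Jacobian J = [[8·a + b^2, 2·a·b], [4·a·b - 5, 2·a^2 + 1]].
At the point, J = [[8.0000, 2.0000], [-1.0000, 1.5000]] (det J = 14.0000).
Solving J·Δ = −F gives Δ = (0.1786, -2.2143).
Then the next iterate is (a, b)₁ = (0.6786, -0.2143).
Round to (0.6786, -0.2143) and repeat: F = (1.873156, -0.804669), J = [[5.474724, -0.290848], [-5.581696, 1.920996]].
Δ = (-0.3783, -0.6803), so (a, b)₂ = (0.3003, -0.8946).

(0.3003, -0.8946)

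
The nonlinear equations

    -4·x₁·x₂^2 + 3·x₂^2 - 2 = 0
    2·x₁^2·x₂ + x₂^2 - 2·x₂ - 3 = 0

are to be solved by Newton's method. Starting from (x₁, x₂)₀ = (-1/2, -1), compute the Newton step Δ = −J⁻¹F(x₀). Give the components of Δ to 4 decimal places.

At (-1/2, -1): F = (3.0000, -0.5000).
Jacobian J = [[-4·x₂^2, -8·x₁·x₂ + 6·x₂], [4·x₁·x₂, 2·x₁^2 + 2·x₂ - 2]].
At the point, J = [[-4.0000, -10.0000], [2.0000, -3.5000]] (det J = 34.0000).
Solving J·Δ = −F gives Δ = (0.4559, 0.1176).

(0.4559, 0.1176)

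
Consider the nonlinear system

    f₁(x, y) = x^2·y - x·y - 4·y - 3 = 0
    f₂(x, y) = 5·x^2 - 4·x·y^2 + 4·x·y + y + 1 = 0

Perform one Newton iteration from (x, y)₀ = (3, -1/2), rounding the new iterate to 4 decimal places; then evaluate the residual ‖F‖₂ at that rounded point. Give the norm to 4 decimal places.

At (3, -1/2): F = (-4.0000, 36.5000).
Jacobian J = [[2·x·y - y, x^2 - x - 4], [10·x - 4·y^2 + 4·y, -8·x·y + 4·x + 1]].
At the point, J = [[-2.5000, 2.0000], [27.0000, 25.0000]] (det J = -116.5000).
Solving J·Δ = −F gives Δ = (-1.4850, 0.1438).
Then the next iterate is (x, y)₁ = (1.5150, -0.3562).
Re-evaluating at (1.5150, -0.3562): F = (-1.853116, 9.192470), so ‖F‖₂ = 9.3774.

9.3774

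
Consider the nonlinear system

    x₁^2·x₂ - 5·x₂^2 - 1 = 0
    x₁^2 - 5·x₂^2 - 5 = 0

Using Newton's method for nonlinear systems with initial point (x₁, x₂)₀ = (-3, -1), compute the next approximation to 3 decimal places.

(-2.247, -0.448)

At (-3, -1): F = (-15.000, -1.000).
Jacobian J = [[2·x₁·x₂, x₁^2 - 10·x₂], [2·x₁, -10·x₂]].
At the point, J = [[6.000, 19.000], [-6.000, 10.000]] (det J = 174.000).
Solving J·Δ = −F gives Δ = (0.753, 0.552).
Then the next iterate is (x₁, x₂)₁ = (-2.247, -0.448).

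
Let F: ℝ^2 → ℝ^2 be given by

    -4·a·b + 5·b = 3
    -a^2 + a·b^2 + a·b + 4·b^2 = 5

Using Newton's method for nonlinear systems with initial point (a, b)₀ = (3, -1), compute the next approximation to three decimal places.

At (3, -1): F = (4.000, -10.000).
Jacobian J = [[-4·b, -4·a + 5], [-2·a + b^2 + b, 2·a·b + a + 8·b]].
At the point, J = [[4.000, -7.000], [-6.000, -11.000]] (det J = -86.000).
Solving J·Δ = −F gives Δ = (-1.326, -0.186).
Then the next iterate is (a, b)₁ = (1.674, -1.186).

(1.674, -1.186)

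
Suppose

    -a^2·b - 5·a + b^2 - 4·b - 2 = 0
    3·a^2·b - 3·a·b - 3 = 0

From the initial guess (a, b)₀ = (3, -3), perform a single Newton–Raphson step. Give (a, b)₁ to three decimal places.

At (3, -3): F = (31.000, -57.000).
Jacobian J = [[-2·a·b - 5, -a^2 + 2·b - 4], [6·a·b - 3·b, 3·a^2 - 3·a]].
At the point, J = [[13.000, -19.000], [-45.000, 18.000]] (det J = -621.000).
Solving J·Δ = −F gives Δ = (-0.845, 1.053).
Then the next iterate is (a, b)₁ = (2.155, -1.947).

(2.155, -1.947)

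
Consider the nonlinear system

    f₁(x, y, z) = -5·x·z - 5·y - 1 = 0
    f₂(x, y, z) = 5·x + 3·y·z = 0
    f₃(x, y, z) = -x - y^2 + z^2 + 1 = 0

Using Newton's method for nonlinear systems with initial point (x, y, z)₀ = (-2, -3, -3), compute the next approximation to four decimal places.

At (-2, -3, -3): F = (-16.0000, 17.0000, 3.0000).
Jacobian J = [[-5·z, -5, -5·x], [5, 3·z, 3·y], [-1, -2·y, 2·z]].
At the point, J = [[15.0000, -5.0000, 10.0000], [5.0000, -9.0000, -9.0000], [-1.0000, 6.0000, -6.0000]] (det J = 1635.0000).
Solving J·Δ = −F gives Δ = (0.4972, 0.8740, 1.2911).
Then the next iterate is (x, y, z)₁ = (-1.5028, -2.1260, -1.7089).

(-1.5028, -2.1260, -1.7089)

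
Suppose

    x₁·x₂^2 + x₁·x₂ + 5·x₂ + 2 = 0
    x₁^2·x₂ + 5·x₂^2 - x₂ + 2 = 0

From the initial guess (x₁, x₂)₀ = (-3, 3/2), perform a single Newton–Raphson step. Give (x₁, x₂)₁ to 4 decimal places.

At (-3, 3/2): F = (-1.7500, 25.2500).
Jacobian J = [[x₂^2 + x₂, 2·x₁·x₂ + x₁ + 5], [2·x₁·x₂, x₁^2 + 10·x₂ - 1]].
At the point, J = [[3.7500, -7.0000], [-9.0000, 23.0000]] (det J = 23.2500).
Solving J·Δ = −F gives Δ = (-5.8710, -3.3952).
Then the next iterate is (x₁, x₂)₁ = (-8.8710, -1.8952).

(-8.8710, -1.8952)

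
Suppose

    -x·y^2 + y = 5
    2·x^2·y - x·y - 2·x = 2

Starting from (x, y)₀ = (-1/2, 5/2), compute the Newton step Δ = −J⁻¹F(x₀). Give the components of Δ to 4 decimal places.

(0.1713, 0.1273)

At (-1/2, 5/2): F = (0.6250, 1.5000).
Jacobian J = [[-y^2, -2·x·y + 1], [4·x·y - y - 2, 2·x^2 - x]].
At the point, J = [[-6.2500, 3.5000], [-9.5000, 1.0000]] (det J = 27.0000).
Solving J·Δ = −F gives Δ = (0.1713, 0.1273).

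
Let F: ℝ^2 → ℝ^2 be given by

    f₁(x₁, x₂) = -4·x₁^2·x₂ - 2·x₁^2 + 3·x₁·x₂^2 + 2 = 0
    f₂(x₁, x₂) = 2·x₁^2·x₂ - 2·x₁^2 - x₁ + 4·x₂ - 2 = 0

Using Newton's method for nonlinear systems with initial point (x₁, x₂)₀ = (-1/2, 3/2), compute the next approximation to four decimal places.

(-0.6975, 0.3567)

At (-1/2, 3/2): F = (-3.3750, 4.7500).
Jacobian J = [[-8·x₁·x₂ - 4·x₁ + 3·x₂^2, -4·x₁^2 + 6·x₁·x₂], [4·x₁·x₂ - 4·x₁ - 1, 2·x₁^2 + 4]].
At the point, J = [[14.7500, -5.5000], [-2.0000, 4.5000]] (det J = 55.3750).
Solving J·Δ = −F gives Δ = (-0.1975, -1.1433).
Then the next iterate is (x₁, x₂)₁ = (-0.6975, 0.3567).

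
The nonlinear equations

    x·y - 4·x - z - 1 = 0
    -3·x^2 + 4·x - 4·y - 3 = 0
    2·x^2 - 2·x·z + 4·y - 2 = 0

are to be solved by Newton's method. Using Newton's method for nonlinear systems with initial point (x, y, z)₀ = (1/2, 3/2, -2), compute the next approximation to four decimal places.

(0.5033, -0.4367, -3.2267)

At (1/2, 3/2, -2): F = (-0.2500, -7.7500, 6.5000).
Jacobian J = [[y - 4, x, -1], [-6·x + 4, -4, 0], [4·x - 2·z, 4, -2·x]].
At the point, J = [[-2.5000, 0.5000, -1.0000], [1.0000, -4.0000, 0.0000], [6.0000, 4.0000, -1.0000]] (det J = -37.5000).
Solving J·Δ = −F gives Δ = (0.0033, -1.9367, -1.2267).
Then the next iterate is (x, y, z)₁ = (0.5033, -0.4367, -3.2267).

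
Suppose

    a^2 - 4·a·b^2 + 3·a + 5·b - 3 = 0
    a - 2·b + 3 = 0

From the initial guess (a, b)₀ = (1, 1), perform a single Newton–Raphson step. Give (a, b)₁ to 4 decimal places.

(-1.0000, 1.0000)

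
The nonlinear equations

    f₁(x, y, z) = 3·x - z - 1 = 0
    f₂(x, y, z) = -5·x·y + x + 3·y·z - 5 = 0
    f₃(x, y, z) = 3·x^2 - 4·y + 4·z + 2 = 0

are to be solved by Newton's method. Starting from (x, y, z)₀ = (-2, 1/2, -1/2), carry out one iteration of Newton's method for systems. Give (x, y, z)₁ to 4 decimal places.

(13.5000, -3.5000, 39.5000)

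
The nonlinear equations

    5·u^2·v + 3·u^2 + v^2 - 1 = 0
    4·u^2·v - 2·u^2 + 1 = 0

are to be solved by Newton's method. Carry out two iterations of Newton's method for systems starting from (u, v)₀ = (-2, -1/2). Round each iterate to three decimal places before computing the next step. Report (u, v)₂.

(-0.723, -0.365)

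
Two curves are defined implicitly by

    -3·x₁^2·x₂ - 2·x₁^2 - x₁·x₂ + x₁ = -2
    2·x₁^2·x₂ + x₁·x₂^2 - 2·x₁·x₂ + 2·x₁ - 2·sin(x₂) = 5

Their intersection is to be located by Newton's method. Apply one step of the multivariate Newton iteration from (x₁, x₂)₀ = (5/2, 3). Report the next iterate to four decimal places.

(1.2628, 2.9422)

At (5/2, 3): F = (-71.7500, 44.717760).
Jacobian J = [[-6·x₁·x₂ - 4·x₁ - x₂ + 1, -3·x₁^2 - x₁], [4·x₁·x₂ + x₂^2 - 2·x₂ + 2, 2·x₁^2 + 2·x₁·x₂ - 2·x₁ - 2·cos(x₂)]].
At the point, J = [[-57.0000, -21.2500], [35.0000, 24.479985]] (det J = -651.609145).
Solving J·Δ = −F gives Δ = (-1.2372, -0.0578).
Then the next iterate is (x₁, x₂)₁ = (1.2628, 2.9422).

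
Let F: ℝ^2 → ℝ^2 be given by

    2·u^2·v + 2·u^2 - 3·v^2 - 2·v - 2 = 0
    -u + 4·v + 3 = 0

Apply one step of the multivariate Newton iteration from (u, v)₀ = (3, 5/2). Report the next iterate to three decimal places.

At (3, 5/2): F = (37.250, 10.000).
Jacobian J = [[4·u·v + 4·u, 2·u^2 - 6·v - 2], [-1, 4]].
At the point, J = [[42.000, 1.000], [-1.000, 4.000]] (det J = 169.000).
Solving J·Δ = −F gives Δ = (-0.822, -2.706).
Then the next iterate is (u, v)₁ = (2.178, -0.206).

(2.178, -0.206)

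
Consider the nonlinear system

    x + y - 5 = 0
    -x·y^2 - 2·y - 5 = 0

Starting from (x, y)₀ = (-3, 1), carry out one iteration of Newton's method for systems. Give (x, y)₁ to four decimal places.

(1.8000, 3.2000)

At (-3, 1): F = (-7.0000, -4.0000).
Jacobian J = [[1, 1], [-y^2, -2·x·y - 2]].
At the point, J = [[1.0000, 1.0000], [-1.0000, 4.0000]] (det J = 5.0000).
Solving J·Δ = −F gives Δ = (4.8000, 2.2000).
Then the next iterate is (x, y)₁ = (1.8000, 3.2000).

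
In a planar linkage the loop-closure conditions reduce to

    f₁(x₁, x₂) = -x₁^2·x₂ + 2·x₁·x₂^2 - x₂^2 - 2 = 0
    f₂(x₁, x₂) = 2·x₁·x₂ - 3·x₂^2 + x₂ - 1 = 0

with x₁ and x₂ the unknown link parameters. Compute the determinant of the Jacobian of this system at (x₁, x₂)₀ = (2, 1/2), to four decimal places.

-2.0000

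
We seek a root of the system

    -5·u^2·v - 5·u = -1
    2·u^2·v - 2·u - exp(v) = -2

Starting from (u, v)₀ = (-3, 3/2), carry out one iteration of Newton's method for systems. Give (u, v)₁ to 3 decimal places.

(-1.115, 2.031)

At (-3, 3/2): F = (-51.500, 30.51831).
Jacobian J = [[-10·u·v - 5, -5·u^2], [4·u·v - 2, 2·u^2 - exp(v)]].
At the point, J = [[40.000, -45.000], [-20.000, 13.51831]] (det J = -359.26756).
Solving J·Δ = −F gives Δ = (1.885, 0.531).
Then the next iterate is (u, v)₁ = (-1.115, 2.031).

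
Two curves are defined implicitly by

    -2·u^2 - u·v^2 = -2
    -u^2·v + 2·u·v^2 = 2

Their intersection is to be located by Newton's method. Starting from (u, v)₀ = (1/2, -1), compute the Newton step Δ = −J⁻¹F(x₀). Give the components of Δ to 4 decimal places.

(0.4000, 0.2000)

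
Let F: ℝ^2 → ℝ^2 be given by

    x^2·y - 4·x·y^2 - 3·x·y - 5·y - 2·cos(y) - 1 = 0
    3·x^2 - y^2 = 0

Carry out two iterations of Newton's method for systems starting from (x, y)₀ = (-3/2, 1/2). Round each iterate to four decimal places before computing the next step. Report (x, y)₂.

(-0.7096, 1.2893)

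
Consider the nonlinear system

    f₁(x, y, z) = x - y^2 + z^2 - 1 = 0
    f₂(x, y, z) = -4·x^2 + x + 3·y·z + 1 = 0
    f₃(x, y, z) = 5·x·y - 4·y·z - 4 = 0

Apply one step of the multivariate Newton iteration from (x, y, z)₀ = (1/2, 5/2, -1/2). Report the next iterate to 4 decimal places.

(0.5474, 1.1721, -0.3133)

At (1/2, 5/2, -1/2): F = (-6.5000, -3.2500, 7.2500).
Jacobian J = [[1, -2·y, 2·z], [-8·x + 1, 3·z, 3·y], [5·y, 5·x - 4·z, -4·y]].
At the point, J = [[1.0000, -5.0000, -1.0000], [-3.0000, -1.5000, 7.5000], [12.5000, 4.5000, -10.0000]] (det J = -342.7500).
Solving J·Δ = −F gives Δ = (0.0474, -1.3279, 0.1867).
Then the next iterate is (x, y, z)₁ = (0.5474, 1.1721, -0.3133).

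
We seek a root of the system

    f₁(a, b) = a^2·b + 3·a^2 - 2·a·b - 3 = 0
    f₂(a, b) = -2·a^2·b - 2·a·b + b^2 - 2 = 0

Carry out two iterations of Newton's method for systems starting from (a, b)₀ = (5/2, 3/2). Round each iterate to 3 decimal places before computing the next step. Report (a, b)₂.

(1.177, 0.068)

At (5/2, 3/2): F = (17.625, -26.000).
Jacobian J = [[2·a·b + 6·a - 2·b, a^2 - 2·a], [-4·a·b - 2·b, -2·a^2 - 2·a + 2·b]].
At the point, J = [[19.500, 1.250], [-18.000, -14.500]] (det J = -260.250).
Solving J·Δ = −F gives Δ = (-0.857, -0.729).
Then the next iterate is (a, b)₁ = (1.643, 0.771).
Round to (1.643, 0.771) and repeat: F = (4.64612, -8.10162), J = [[10.84951, -0.58655], [-6.60901, -7.14290]].
Δ = (-0.466, -0.703), so (a, b)₂ = (1.177, 0.068).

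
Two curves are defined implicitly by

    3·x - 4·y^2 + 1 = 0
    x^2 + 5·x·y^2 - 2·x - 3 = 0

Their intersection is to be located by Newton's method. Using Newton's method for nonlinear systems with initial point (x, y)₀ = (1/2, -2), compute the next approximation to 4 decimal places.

At (1/2, -2): F = (-13.5000, 6.2500).
Jacobian J = [[3, -8·y], [2·x + 5·y^2 - 2, 10·x·y]].
At the point, J = [[3.0000, 16.0000], [19.0000, -10.0000]] (det J = -334.0000).
Solving J·Δ = −F gives Δ = (0.1048, 0.8241).
Then the next iterate is (x, y)₁ = (0.6048, -1.1759).

(0.6048, -1.1759)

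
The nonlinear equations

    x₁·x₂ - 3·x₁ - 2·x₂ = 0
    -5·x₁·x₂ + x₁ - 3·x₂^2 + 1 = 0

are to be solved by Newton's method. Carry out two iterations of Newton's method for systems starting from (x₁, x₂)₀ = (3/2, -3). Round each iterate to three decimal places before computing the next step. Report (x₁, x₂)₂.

At (3/2, -3): F = (-3.000, -2.000).
Jacobian J = [[x₂ - 3, x₁ - 2], [-5·x₂ + 1, -5·x₁ - 6·x₂]].
At the point, J = [[-6.000, -0.500], [16.000, 10.500]] (det J = -55.000).
Solving J·Δ = −F gives Δ = (-0.591, 1.091).
Then the next iterate is (x₁, x₂)₁ = (0.909, -1.909).
Round to (0.909, -1.909) and repeat: F = (-0.64428, -0.34744), J = [[-4.909, -1.091], [10.545, 6.909]].
Δ = (-0.216, 0.379), so (x₁, x₂)₂ = (0.693, -1.530).

(0.693, -1.530)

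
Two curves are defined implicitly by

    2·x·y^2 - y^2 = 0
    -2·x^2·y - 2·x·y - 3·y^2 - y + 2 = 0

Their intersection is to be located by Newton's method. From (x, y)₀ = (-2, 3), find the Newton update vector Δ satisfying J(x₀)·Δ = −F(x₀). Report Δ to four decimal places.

(1.3095, -0.7143)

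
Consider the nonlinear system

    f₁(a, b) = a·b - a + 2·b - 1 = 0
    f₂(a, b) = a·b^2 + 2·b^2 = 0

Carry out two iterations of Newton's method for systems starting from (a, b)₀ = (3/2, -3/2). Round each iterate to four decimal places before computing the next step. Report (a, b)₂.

At (3/2, -3/2): F = (-7.7500, 7.8750).
Jacobian J = [[b - 1, a + 2], [b^2, 2·a·b + 4·b]].
At the point, J = [[-2.5000, 3.5000], [2.2500, -10.5000]] (det J = 18.3750).
Solving J·Δ = −F gives Δ = (-2.9286, 0.1224).
Then the next iterate is (a, b)₁ = (-1.4286, -1.3776).
Round to (-1.4286, -1.3776) and repeat: F = (-0.358561, 1.084392), J = [[-2.3776, 0.5714], [1.897782, -1.574321]].
Δ = (0.0207, 0.7138), so (a, b)₂ = (-1.4079, -0.6638).

(-1.4079, -0.6638)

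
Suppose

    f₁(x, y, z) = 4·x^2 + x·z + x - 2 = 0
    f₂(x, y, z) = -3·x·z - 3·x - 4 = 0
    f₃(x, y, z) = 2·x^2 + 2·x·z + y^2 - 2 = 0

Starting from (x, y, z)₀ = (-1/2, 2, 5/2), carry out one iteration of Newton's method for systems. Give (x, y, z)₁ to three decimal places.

(-1.083, 1.208, -2.417)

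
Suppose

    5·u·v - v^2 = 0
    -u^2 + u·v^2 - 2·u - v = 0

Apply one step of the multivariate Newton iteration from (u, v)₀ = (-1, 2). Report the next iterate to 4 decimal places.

At (-1, 2): F = (-14.0000, -5.0000).
Jacobian J = [[5·v, 5·u - 2·v], [-2·u + v^2 - 2, 2·u·v - 1]].
At the point, J = [[10.0000, -9.0000], [4.0000, -5.0000]] (det J = -14.0000).
Solving J·Δ = −F gives Δ = (1.7857, 0.4286).
Then the next iterate is (u, v)₁ = (0.7857, 2.4286).

(0.7857, 2.4286)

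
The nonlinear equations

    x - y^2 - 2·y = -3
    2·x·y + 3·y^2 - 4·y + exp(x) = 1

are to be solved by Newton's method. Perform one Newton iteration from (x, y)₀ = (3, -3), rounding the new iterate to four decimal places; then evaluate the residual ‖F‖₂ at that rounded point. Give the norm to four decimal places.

At (3, -3): F = (3.0000, 40.085537).
Jacobian J = [[1, -2·y - 2], [2·y + exp(x), 2·x + 6·y - 4]].
At the point, J = [[1.0000, 4.0000], [14.085537, -16.0000]] (det J = -72.342148).
Solving J·Δ = −F gives Δ = (-2.8800, -0.0300).
Then the next iterate is (x, y)₁ = (0.1200, -3.0300).
Re-evaluating at (0.1200, -3.0300): F = (-0.0009, 39.062997), so ‖F‖₂ = 39.0630.

39.0630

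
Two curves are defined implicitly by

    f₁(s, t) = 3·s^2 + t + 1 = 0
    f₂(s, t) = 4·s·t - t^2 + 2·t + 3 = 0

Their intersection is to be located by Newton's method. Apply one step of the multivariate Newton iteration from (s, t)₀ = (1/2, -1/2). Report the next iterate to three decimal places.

(0.176, -0.779)

At (1/2, -1/2): F = (1.250, 0.750).
Jacobian J = [[6·s, 1], [4·t, 4·s - 2·t + 2]].
At the point, J = [[3.000, 1.000], [-2.000, 5.000]] (det J = 17.000).
Solving J·Δ = −F gives Δ = (-0.324, -0.279).
Then the next iterate is (s, t)₁ = (0.176, -0.779).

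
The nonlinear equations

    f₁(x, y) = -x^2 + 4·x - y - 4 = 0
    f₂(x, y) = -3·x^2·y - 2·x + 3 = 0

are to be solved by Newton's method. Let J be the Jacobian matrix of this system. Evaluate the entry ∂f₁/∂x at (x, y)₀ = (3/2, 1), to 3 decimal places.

∂f₁/∂x = -2·x + 4.
At (3/2, 1) this is 1.000.

1.000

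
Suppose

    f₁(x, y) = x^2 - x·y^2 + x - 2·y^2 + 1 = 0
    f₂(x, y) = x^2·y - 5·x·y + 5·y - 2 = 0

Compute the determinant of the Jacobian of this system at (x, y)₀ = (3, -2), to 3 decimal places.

37.000

J = [[2·x - y^2 + 1, -2·x·y - 4·y], [2·x·y - 5·y, x^2 - 5·x + 5]].
At the point, J = [[3.000, 20.000], [-2.000, -1.000]].
det J = 37.000.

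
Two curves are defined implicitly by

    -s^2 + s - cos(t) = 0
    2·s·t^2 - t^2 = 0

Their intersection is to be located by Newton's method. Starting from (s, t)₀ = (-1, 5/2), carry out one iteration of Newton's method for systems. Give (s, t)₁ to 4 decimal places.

(-0.4435, 1.7137)

At (-1, 5/2): F = (-1.198856, -18.7500).
Jacobian J = [[-2·s + 1, sin(t)], [2·t^2, 4·s·t - 2·t]].
At the point, J = [[3.0000, 0.598472], [12.5000, -15.0000]] (det J = -52.480902).
Solving J·Δ = −F gives Δ = (0.5565, -0.7863).
Then the next iterate is (s, t)₁ = (-0.4435, 1.7137).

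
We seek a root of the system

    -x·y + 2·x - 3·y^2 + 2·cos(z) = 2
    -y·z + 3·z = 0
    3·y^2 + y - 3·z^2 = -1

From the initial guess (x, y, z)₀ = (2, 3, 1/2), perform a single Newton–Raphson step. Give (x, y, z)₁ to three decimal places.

(-36.913, 3.000, 10.583)

At (2, 3, 1/2): F = (-29.24483, 0.000, 30.250).
Jacobian J = [[-y + 2, -x - 6·y, -2·sin(z)], [0, -z, -y + 3], [0, 6·y + 1, -6·z]].
At the point, J = [[-1.000, -20.000, -0.95885], [0.000, -0.500, 0.000], [0.000, 19.000, -3.000]] (det J = -1.500).
Solving J·Δ = −F gives Δ = (-38.913, 0.000, 10.083).
Then the next iterate is (x, y, z)₁ = (-36.913, 3.000, 10.583).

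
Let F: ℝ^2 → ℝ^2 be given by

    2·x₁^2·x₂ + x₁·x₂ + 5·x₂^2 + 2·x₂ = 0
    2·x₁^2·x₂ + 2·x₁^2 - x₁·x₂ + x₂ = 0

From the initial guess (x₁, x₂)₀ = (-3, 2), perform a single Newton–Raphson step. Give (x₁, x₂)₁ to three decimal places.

(-1.800, 1.254)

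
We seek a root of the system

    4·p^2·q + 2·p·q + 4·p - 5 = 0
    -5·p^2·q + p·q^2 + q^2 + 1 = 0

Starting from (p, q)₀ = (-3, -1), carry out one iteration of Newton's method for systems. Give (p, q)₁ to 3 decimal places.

(0.097, -2.117)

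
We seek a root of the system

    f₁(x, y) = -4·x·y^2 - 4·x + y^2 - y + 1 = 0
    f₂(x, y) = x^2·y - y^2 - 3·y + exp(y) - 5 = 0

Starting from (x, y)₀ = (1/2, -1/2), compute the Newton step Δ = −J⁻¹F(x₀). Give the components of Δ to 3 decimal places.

At (1/2, -1/2): F = (-0.750, -3.26847).
Jacobian J = [[-4·y^2 - 4, -8·x·y + 2·y - 1], [2·x·y, x^2 - 2·y + exp(y) - 3]].
At the point, J = [[-5.000, 0.000], [-0.500, -1.14347]] (det J = 5.71735).
Solving J·Δ = −F gives Δ = (-0.150, -2.793).

(-0.150, -2.793)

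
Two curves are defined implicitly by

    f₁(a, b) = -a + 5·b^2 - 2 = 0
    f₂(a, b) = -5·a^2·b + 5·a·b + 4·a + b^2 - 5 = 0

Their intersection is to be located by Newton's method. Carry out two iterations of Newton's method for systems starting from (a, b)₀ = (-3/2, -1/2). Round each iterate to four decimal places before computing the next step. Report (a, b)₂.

(-2.1047, -0.1065)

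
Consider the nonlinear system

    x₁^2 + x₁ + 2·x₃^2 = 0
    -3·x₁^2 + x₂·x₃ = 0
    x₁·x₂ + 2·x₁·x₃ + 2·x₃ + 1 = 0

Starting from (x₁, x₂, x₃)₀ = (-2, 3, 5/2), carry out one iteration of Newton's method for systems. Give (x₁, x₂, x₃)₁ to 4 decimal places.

(-1.1998, 2.4108, 1.2901)

At (-2, 3, 5/2): F = (14.5000, -4.5000, -10.0000).
Jacobian J = [[2·x₁ + 1, 0, 4·x₃], [-6·x₁, x₃, x₂], [x₂ + 2·x₃, x₁, 2·x₁ + 2]].
At the point, J = [[-3.0000, 0.0000, 10.0000], [12.0000, 2.5000, 3.0000], [8.0000, -2.0000, -2.0000]] (det J = -443.0000).
Solving J·Δ = −F gives Δ = (0.8002, -0.5892, -1.2099).
Then the next iterate is (x₁, x₂, x₃)₁ = (-1.1998, 2.4108, 1.2901).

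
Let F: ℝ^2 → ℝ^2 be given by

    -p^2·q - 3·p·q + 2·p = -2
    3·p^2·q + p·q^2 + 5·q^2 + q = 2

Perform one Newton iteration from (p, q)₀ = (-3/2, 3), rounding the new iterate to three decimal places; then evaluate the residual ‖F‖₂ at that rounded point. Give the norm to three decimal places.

11.298

At (-3/2, 3): F = (5.750, 52.750).
Jacobian J = [[-2·p·q - 3·q + 2, -p^2 - 3·p], [6·p·q + q^2, 3·p^2 + 2·p·q + 10·q + 1]].
At the point, J = [[2.000, 2.250], [-18.000, 28.750]] (det J = 98.000).
Solving J·Δ = −F gives Δ = (-0.476, -2.133).
Then the next iterate is (p, q)₁ = (-1.976, 0.867).
Re-evaluating at (-1.976, 0.867): F = (-0.19769, 11.29591), so ‖F‖₂ = 11.298.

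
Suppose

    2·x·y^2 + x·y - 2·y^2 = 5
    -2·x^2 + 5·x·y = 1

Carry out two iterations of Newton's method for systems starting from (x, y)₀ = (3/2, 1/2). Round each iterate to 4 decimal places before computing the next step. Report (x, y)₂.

(2.5322, 1.1201)

At (3/2, 1/2): F = (-4.0000, -1.7500).
Jacobian J = [[2·y^2 + y, 4·x·y + x - 4·y], [-4·x + 5·y, 5·x]].
At the point, J = [[1.0000, 2.5000], [-3.5000, 7.5000]] (det J = 16.2500).
Solving J·Δ = −F gives Δ = (1.5769, 0.9692).
Then the next iterate is (x, y)₁ = (3.0769, 1.4692).
Round to (3.0769, 1.4692) and repeat: F = (8.486761, 2.668280), J = [[5.786297, 15.282426], [-4.9616, 15.3845]].
Δ = (-0.5447, -0.3491), so (x, y)₂ = (2.5322, 1.1201).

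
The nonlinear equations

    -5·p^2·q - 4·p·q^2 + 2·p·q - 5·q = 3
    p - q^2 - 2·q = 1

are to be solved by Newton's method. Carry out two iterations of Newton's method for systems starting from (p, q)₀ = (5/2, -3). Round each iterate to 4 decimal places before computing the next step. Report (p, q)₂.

(1.9289, -2.3940)

At (5/2, -3): F = (0.7500, -1.5000).
Jacobian J = [[-10·p·q - 4·q^2 + 2·q, -5·p^2 - 8·p·q + 2·p - 5], [1, -2·q - 2]].
At the point, J = [[33.0000, 28.7500], [1.0000, 4.0000]] (det J = 103.2500).
Solving J·Δ = −F gives Δ = (-0.4467, 0.4867).
Then the next iterate is (p, q)₁ = (2.0533, -2.5133).
Round to (2.0533, -2.5133) and repeat: F = (0.346129, -0.236777), J = [[21.312281, 19.310867], [1.0000, 3.0266]].
Δ = (-0.1244, 0.1193), so (p, q)₂ = (1.9289, -2.3940).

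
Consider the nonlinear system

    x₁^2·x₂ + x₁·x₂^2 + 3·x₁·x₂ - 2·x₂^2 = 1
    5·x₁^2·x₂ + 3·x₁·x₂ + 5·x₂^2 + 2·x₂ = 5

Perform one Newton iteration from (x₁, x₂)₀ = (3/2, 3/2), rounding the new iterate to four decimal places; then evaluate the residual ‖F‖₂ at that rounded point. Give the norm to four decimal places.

At (3/2, 3/2): F = (8.0000, 32.8750).
Jacobian J = [[2·x₁·x₂ + x₂^2 + 3·x₂, x₁^2 + 2·x₁·x₂ + 3·x₁ - 4·x₂], [10·x₁·x₂ + 3·x₂, 5·x₁^2 + 3·x₁ + 10·x₂ + 2]].
At the point, J = [[11.2500, 5.2500], [27.0000, 32.7500]] (det J = 226.6875).
Solving J·Δ = −F gives Δ = (-0.3944, -0.6787).
Then the next iterate is (x₁, x₂)₁ = (1.1056, 0.8213).
Re-evaluating at (1.1056, 0.8213): F = (2.124702, 7.758942), so ‖F‖₂ = 8.0446.

8.0446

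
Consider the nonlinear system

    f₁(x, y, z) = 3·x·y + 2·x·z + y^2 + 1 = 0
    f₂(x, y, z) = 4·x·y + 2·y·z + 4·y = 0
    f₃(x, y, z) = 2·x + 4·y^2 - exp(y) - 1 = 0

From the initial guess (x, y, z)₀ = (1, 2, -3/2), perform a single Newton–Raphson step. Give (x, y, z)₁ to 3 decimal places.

(0.011, 1.114, -0.914)

At (1, 2, -3/2): F = (8.000, 10.000, 9.61094).
Jacobian J = [[3·y + 2·z, 3·x + 2·y, 2·x], [4·y, 4·x + 2·z + 4, 2·y], [2, 8·y - exp(y), 0]].
At the point, J = [[3.000, 7.000, 2.000], [8.000, 5.000, 4.000], [2.000, 8.61094, 0.000]] (det J = 70.44378).
Solving J·Δ = −F gives Δ = (-0.989, -0.886, 0.586).
Then the next iterate is (x, y, z)₁ = (0.011, 1.114, -0.914).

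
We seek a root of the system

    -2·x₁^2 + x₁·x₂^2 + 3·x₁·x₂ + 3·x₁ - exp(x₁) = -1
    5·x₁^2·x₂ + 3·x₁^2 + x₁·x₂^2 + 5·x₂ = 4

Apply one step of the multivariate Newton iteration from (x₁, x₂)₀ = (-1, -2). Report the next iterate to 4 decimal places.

(-0.8260, -0.4380)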